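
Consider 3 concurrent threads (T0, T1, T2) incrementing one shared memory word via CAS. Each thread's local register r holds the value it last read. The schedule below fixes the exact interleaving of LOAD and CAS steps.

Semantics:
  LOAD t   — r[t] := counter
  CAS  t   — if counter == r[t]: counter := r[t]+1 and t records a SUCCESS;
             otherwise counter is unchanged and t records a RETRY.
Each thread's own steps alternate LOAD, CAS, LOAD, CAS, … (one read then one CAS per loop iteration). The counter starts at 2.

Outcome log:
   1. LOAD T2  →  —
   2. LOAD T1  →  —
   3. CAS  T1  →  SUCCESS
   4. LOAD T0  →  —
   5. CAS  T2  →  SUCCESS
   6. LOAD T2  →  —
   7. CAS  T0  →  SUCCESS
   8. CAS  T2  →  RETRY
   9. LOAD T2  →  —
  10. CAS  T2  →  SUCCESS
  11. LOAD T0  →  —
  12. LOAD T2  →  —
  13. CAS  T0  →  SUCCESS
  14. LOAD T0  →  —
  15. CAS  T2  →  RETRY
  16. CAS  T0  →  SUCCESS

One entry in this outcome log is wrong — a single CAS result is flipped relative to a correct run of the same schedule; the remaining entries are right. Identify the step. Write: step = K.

Correct run:
1. LOAD T2 → mem=2 r[T2]=2 [LOAD]
2. LOAD T1 → mem=2 r[T1]=2 [LOAD]
3. CAS T1 → mem=3 r[T1]=2 [OK]
4. LOAD T0 → mem=3 r[T0]=3 [LOAD]
5. CAS T2 → mem=3 r[T2]=2 [RETRY]
6. LOAD T2 → mem=3 r[T2]=3 [LOAD]
7. CAS T0 → mem=4 r[T0]=3 [OK]
8. CAS T2 → mem=4 r[T2]=3 [RETRY]
9. LOAD T2 → mem=4 r[T2]=4 [LOAD]
10. CAS T2 → mem=5 r[T2]=4 [OK]
11. LOAD T0 → mem=5 r[T0]=5 [LOAD]
12. LOAD T2 → mem=5 r[T2]=5 [LOAD]
13. CAS T0 → mem=6 r[T0]=5 [OK]
14. LOAD T0 → mem=6 r[T0]=6 [LOAD]
15. CAS T2 → mem=6 r[T2]=5 [RETRY]
16. CAS T0 → mem=7 r[T0]=6 [OK]
Log disagrees first at step 5.

step = 5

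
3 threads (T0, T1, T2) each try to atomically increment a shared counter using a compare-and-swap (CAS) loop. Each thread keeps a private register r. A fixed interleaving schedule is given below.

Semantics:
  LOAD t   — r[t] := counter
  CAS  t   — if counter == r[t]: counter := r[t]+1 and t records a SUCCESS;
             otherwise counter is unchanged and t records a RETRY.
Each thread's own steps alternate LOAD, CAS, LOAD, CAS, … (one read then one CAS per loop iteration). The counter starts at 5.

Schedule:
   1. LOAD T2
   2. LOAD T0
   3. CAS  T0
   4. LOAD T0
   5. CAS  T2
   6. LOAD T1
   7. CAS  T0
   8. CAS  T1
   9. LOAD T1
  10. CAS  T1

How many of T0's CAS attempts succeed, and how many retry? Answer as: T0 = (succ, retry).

   1) LOAD T2:  M=5  r_T2=5
   2) LOAD T0:  M=5  r_T0=5
   3) CAS  T0:  M=6  r_T0=5 ✓
   4) LOAD T0:  M=6  r_T0=6
   5) CAS  T2:  M=6  r_T2=5 ✗
   6) LOAD T1:  M=6  r_T1=6
   7) CAS  T0:  M=7  r_T0=6 ✓
   8) CAS  T1:  M=7  r_T1=6 ✗
   9) LOAD T1:  M=7  r_T1=7
  10) CAS  T1:  M=8  r_T1=7 ✓

T0 = (2, 0)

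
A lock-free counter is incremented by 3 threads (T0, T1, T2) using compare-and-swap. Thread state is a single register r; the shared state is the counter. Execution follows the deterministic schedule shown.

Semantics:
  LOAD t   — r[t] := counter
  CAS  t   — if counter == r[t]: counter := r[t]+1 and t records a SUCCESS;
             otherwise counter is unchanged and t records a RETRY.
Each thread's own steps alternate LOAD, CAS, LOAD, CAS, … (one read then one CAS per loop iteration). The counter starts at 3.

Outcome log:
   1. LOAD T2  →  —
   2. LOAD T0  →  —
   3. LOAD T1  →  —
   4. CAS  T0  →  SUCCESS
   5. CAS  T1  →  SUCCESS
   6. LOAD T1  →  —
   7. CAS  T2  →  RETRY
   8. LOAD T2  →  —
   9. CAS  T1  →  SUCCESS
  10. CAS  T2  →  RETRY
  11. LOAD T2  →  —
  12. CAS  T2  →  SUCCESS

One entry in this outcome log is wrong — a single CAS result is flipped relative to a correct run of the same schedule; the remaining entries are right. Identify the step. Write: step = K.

Re-executing:
#1 T2 reads 3
#2 T0 reads 3
#3 T1 reads 3
#4 T0 CAS(3→4) writes; counter now 4
#5 T1 CAS(3→4) fails; counter now 4
#6 T1 reads 4
#7 T2 CAS(3→4) fails; counter now 4
#8 T2 reads 4
#9 T1 CAS(4→5) writes; counter now 5
#10 T2 CAS(4→5) fails; counter now 5
#11 T2 reads 5
#12 T2 CAS(5→6) writes; counter now 6
Flip is step 5.

step = 5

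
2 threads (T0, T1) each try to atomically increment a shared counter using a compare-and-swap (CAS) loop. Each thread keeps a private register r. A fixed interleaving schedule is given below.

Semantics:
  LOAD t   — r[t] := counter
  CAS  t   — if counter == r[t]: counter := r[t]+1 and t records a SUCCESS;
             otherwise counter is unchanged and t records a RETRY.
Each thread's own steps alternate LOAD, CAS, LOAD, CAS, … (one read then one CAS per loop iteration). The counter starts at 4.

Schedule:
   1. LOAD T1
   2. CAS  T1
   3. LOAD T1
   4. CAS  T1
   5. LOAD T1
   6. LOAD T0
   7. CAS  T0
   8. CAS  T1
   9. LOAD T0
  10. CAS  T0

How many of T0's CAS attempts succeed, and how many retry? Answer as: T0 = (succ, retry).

T0 = (2, 0)

T1 LOAD — after: cnt=4, r=4 — load
T1 CAS — after: cnt=5, r=4 — ok
T1 LOAD — after: cnt=5, r=5 — load
T1 CAS — after: cnt=6, r=5 — ok
T1 LOAD — after: cnt=6, r=6 — load
T0 LOAD — after: cnt=6, r=6 — load
T0 CAS — after: cnt=7, r=6 — ok
T1 CAS — after: cnt=7, r=6 — retry
T0 LOAD — after: cnt=7, r=7 — load
T0 CAS — after: cnt=8, r=7 — ok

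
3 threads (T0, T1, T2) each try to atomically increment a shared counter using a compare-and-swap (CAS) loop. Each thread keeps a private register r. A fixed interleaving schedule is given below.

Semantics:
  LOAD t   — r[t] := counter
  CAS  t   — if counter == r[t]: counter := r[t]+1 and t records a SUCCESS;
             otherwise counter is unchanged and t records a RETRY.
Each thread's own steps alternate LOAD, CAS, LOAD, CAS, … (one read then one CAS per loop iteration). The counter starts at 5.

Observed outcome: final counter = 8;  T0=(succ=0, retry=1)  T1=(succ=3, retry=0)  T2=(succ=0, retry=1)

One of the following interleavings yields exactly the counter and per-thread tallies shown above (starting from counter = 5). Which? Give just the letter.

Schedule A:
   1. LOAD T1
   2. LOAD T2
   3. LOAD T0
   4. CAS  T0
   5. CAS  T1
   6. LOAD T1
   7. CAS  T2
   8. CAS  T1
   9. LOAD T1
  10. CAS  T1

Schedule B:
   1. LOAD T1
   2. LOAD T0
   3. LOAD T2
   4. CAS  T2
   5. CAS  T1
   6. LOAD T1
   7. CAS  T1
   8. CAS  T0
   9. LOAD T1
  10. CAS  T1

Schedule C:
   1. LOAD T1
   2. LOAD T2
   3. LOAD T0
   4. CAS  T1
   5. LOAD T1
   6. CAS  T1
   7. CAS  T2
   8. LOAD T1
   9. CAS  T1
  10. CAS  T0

Run C:
1. LOAD T1 → mem=5 r[T1]=5 [LOAD]
2. LOAD T2 → mem=5 r[T2]=5 [LOAD]
3. LOAD T0 → mem=5 r[T0]=5 [LOAD]
4. CAS T1 → mem=6 r[T1]=5 [OK]
5. LOAD T1 → mem=6 r[T1]=6 [LOAD]
6. CAS T1 → mem=7 r[T1]=6 [OK]
7. CAS T2 → mem=7 r[T2]=5 [RETRY]
8. LOAD T1 → mem=7 r[T1]=7 [LOAD]
9. CAS T1 → mem=8 r[T1]=7 [OK]
10. CAS T0 → mem=8 r[T0]=5 [RETRY]

C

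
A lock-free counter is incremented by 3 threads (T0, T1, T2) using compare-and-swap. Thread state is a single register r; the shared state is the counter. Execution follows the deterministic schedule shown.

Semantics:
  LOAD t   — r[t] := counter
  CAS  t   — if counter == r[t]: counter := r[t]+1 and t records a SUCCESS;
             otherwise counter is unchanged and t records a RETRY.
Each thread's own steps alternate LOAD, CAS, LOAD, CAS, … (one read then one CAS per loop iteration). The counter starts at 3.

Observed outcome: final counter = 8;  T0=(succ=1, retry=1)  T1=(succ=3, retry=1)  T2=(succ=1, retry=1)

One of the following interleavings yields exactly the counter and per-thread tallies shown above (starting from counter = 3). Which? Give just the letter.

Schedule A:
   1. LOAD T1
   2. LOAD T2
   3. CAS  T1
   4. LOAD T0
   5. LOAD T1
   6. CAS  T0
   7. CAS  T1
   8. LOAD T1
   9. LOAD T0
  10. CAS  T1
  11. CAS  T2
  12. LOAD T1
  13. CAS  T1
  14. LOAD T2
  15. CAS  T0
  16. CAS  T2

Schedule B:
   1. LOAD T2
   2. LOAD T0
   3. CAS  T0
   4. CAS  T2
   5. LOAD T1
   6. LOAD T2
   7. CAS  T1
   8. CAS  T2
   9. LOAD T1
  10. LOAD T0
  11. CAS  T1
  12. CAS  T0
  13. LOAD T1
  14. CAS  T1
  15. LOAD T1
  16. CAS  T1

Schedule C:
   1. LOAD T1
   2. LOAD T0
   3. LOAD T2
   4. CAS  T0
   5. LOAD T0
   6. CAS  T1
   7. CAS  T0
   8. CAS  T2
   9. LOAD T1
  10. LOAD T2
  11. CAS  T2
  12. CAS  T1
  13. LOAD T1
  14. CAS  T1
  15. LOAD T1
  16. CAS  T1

A

Run A:
T1 LOAD — after: cnt=3, r=3 — load
T2 LOAD — after: cnt=3, r=3 — load
T1 CAS — after: cnt=4, r=3 — ok
T0 LOAD — after: cnt=4, r=4 — load
T1 LOAD — after: cnt=4, r=4 — load
T0 CAS — after: cnt=5, r=4 — ok
T1 CAS — after: cnt=5, r=4 — retry
T1 LOAD — after: cnt=5, r=5 — load
T0 LOAD — after: cnt=5, r=5 — load
T1 CAS — after: cnt=6, r=5 — ok
T2 CAS — after: cnt=6, r=3 — retry
T1 LOAD — after: cnt=6, r=6 — load
T1 CAS — after: cnt=7, r=6 — ok
T2 LOAD — after: cnt=7, r=7 — load
T0 CAS — after: cnt=7, r=5 — retry
T2 CAS — after: cnt=8, r=7 — ok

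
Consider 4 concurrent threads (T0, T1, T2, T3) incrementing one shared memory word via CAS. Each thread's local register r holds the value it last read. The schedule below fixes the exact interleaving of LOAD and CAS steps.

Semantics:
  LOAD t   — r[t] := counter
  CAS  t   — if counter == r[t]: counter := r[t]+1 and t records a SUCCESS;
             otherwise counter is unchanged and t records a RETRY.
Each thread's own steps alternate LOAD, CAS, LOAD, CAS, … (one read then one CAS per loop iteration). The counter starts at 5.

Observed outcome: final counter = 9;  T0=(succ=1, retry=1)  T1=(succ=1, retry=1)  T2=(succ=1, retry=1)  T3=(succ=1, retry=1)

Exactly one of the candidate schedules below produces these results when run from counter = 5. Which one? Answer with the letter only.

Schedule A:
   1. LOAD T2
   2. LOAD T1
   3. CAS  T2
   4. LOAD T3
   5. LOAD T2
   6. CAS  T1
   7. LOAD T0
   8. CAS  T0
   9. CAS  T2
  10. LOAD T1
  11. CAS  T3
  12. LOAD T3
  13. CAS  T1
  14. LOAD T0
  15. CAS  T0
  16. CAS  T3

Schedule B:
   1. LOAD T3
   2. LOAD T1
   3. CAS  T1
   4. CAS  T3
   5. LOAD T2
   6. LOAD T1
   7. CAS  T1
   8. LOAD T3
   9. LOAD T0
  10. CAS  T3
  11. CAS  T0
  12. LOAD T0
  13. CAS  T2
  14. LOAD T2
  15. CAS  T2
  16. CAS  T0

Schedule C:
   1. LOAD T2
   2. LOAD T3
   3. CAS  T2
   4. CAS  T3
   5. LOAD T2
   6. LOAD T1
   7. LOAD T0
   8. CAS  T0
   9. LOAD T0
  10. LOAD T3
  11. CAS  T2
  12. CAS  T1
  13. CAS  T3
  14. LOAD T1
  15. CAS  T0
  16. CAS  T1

C

Simulating candidate C:
   1) LOAD T2:  M=5  r_T2=5
   2) LOAD T3:  M=5  r_T3=5
   3) CAS  T2:  M=6  r_T2=5 ✓
   4) CAS  T3:  M=6  r_T3=5 ✗
   5) LOAD T2:  M=6  r_T2=6
   6) LOAD T1:  M=6  r_T1=6
   7) LOAD T0:  M=6  r_T0=6
   8) CAS  T0:  M=7  r_T0=6 ✓
   9) LOAD T0:  M=7  r_T0=7
  10) LOAD T3:  M=7  r_T3=7
  11) CAS  T2:  M=7  r_T2=6 ✗
  12) CAS  T1:  M=7  r_T1=6 ✗
  13) CAS  T3:  M=8  r_T3=7 ✓
  14) LOAD T1:  M=8  r_T1=8
  15) CAS  T0:  M=8  r_T0=7 ✗
  16) CAS  T1:  M=9  r_T1=8 ✓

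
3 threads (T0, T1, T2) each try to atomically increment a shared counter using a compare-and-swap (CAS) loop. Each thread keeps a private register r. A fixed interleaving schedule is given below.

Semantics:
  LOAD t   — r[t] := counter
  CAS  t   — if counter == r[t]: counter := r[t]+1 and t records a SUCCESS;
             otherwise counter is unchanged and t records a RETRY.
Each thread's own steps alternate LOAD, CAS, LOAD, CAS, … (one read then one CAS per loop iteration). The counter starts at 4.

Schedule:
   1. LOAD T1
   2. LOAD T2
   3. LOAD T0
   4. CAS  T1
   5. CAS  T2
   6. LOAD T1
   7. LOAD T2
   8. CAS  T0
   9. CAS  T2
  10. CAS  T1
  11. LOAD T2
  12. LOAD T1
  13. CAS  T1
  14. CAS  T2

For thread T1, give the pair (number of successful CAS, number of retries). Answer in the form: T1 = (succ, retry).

   1) LOAD T1:  M=4  r_T1=4
   2) LOAD T2:  M=4  r_T2=4
   3) LOAD T0:  M=4  r_T0=4
   4) CAS  T1:  M=5  r_T1=4 ✓
   5) CAS  T2:  M=5  r_T2=4 ✗
   6) LOAD T1:  M=5  r_T1=5
   7) LOAD T2:  M=5  r_T2=5
   8) CAS  T0:  M=5  r_T0=4 ✗
   9) CAS  T2:  M=6  r_T2=5 ✓
  10) CAS  T1:  M=6  r_T1=5 ✗
  11) LOAD T2:  M=6  r_T2=6
  12) LOAD T1:  M=6  r_T1=6
  13) CAS  T1:  M=7  r_T1=6 ✓
  14) CAS  T2:  M=7  r_T2=6 ✗

T1 = (2, 1)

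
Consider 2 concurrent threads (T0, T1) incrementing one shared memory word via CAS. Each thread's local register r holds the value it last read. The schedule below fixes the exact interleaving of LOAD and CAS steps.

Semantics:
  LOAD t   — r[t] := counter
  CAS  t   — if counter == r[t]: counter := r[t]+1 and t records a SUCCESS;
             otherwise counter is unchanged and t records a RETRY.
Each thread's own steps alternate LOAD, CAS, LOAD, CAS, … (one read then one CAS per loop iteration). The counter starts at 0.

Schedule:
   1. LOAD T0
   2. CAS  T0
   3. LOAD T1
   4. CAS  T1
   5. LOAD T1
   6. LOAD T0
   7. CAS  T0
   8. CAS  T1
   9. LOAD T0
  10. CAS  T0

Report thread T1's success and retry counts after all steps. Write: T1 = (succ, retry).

T1 = (1, 1)

#1 T0 reads 0
#2 T0 CAS(0→1) writes; counter now 1
#3 T1 reads 1
#4 T1 CAS(1→2) writes; counter now 2
#5 T1 reads 2
#6 T0 reads 2
#7 T0 CAS(2→3) writes; counter now 3
#8 T1 CAS(2→3) fails; counter now 3
#9 T0 reads 3
#10 T0 CAS(3→4) writes; counter now 4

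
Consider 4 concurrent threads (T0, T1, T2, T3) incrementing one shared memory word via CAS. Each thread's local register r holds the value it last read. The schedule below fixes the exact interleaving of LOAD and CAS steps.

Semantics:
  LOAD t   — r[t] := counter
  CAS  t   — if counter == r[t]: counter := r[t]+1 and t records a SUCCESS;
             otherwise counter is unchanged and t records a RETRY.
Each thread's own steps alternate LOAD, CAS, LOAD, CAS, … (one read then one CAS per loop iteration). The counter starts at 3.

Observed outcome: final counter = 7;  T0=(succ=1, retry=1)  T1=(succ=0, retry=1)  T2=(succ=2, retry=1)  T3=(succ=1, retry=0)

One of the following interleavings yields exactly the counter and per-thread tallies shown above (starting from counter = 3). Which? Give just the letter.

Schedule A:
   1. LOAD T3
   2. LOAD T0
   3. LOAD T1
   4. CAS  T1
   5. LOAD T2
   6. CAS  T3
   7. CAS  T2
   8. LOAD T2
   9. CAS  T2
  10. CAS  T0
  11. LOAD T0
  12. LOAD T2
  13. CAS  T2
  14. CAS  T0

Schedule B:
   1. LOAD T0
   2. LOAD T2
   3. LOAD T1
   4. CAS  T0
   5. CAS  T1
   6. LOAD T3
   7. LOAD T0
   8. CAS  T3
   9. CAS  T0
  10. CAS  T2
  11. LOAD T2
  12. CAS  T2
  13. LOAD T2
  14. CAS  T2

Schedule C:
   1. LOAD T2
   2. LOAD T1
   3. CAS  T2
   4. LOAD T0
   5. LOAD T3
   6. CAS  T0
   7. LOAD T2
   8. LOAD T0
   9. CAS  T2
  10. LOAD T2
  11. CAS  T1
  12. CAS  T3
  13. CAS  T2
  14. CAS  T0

B

Run B:
#1 T0 reads 3
#2 T2 reads 3
#3 T1 reads 3
#4 T0 CAS(3→4) writes; counter now 4
#5 T1 CAS(3→4) fails; counter now 4
#6 T3 reads 4
#7 T0 reads 4
#8 T3 CAS(4→5) writes; counter now 5
#9 T0 CAS(4→5) fails; counter now 5
#10 T2 CAS(3→4) fails; counter now 5
#11 T2 reads 5
#12 T2 CAS(5→6) writes; counter now 6
#13 T2 reads 6
#14 T2 CAS(6→7) writes; counter now 7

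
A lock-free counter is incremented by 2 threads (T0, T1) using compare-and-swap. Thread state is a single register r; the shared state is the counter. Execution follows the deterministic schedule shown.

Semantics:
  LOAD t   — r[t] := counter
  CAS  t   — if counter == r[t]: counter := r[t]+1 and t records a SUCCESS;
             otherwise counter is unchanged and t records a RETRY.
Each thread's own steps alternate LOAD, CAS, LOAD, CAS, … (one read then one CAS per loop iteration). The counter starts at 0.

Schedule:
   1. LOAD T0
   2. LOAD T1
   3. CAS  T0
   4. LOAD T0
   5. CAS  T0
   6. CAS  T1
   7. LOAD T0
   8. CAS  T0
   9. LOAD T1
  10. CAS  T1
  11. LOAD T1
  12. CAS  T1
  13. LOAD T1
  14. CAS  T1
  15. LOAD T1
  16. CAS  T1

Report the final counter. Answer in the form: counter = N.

#1 T0 reads 0
#2 T1 reads 0
#3 T0 CAS(0→1) writes; counter now 1
#4 T0 reads 1
#5 T0 CAS(1→2) writes; counter now 2
#6 T1 CAS(0→1) fails; counter now 2
#7 T0 reads 2
#8 T0 CAS(2→3) writes; counter now 3
#9 T1 reads 3
#10 T1 CAS(3→4) writes; counter now 4
#11 T1 reads 4
#12 T1 CAS(4→5) writes; counter now 5
#13 T1 reads 5
#14 T1 CAS(5→6) writes; counter now 6
#15 T1 reads 6
#16 T1 CAS(6→7) writes; counter now 7

counter = 7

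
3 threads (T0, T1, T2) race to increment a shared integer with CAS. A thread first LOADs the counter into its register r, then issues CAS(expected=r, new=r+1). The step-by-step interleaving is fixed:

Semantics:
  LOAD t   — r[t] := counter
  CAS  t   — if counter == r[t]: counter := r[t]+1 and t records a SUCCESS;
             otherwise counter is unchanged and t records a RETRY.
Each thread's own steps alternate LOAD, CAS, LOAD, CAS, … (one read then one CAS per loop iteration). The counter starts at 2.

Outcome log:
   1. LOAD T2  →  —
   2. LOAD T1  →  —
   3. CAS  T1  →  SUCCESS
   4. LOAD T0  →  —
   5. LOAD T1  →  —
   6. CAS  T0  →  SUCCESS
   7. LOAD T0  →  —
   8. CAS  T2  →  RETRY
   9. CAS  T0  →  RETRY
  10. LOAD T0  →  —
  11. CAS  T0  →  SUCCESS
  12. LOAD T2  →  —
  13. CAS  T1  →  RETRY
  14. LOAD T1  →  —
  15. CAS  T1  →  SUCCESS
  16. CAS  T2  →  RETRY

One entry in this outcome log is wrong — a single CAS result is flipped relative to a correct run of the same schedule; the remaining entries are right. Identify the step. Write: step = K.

Reference trace:
step 1: T2 LOAD ⇒ load; ctr=2 reg=2
step 2: T1 LOAD ⇒ load; ctr=2 reg=2
step 3: T1 CAS ⇒ ok; ctr=3 reg=2
step 4: T0 LOAD ⇒ load; ctr=3 reg=3
step 5: T1 LOAD ⇒ load; ctr=3 reg=3
step 6: T0 CAS ⇒ ok; ctr=4 reg=3
step 7: T0 LOAD ⇒ load; ctr=4 reg=4
step 8: T2 CAS ⇒ retry; ctr=4 reg=2
step 9: T0 CAS ⇒ ok; ctr=5 reg=4
step 10: T0 LOAD ⇒ load; ctr=5 reg=5
step 11: T0 CAS ⇒ ok; ctr=6 reg=5
step 12: T2 LOAD ⇒ load; ctr=6 reg=6
step 13: T1 CAS ⇒ retry; ctr=6 reg=3
step 14: T1 LOAD ⇒ load; ctr=6 reg=6
step 15: T1 CAS ⇒ ok; ctr=7 reg=6
step 16: T2 CAS ⇒ retry; ctr=7 reg=6
Mismatch at 9.

step = 9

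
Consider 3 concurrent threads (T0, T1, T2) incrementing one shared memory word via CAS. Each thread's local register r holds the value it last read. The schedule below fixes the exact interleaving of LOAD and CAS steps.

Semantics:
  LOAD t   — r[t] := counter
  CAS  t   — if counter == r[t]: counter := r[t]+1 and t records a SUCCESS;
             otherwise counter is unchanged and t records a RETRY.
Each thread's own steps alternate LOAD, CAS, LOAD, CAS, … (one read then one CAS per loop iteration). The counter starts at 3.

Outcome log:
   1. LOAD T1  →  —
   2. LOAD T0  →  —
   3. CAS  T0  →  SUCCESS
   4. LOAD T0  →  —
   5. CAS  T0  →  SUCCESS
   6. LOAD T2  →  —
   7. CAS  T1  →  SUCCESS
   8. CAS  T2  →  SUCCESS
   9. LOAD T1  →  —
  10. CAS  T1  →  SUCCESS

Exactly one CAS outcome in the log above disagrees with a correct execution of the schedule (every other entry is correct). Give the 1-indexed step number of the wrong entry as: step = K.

Reference trace:
[1] T1.load  rd  (counter 3, T1.r 3)
[2] T0.load  rd  (counter 3, T0.r 3)
[3] T0.cas  hit  (counter 4, T0.r 3)
[4] T0.load  rd  (counter 4, T0.r 4)
[5] T0.cas  hit  (counter 5, T0.r 4)
[6] T2.load  rd  (counter 5, T2.r 5)
[7] T1.cas  miss  (counter 5, T1.r 3)
[8] T2.cas  hit  (counter 6, T2.r 5)
[9] T1.load  rd  (counter 6, T1.r 6)
[10] T1.cas  hit  (counter 7, T1.r 6)
Flip is step 7.

step = 7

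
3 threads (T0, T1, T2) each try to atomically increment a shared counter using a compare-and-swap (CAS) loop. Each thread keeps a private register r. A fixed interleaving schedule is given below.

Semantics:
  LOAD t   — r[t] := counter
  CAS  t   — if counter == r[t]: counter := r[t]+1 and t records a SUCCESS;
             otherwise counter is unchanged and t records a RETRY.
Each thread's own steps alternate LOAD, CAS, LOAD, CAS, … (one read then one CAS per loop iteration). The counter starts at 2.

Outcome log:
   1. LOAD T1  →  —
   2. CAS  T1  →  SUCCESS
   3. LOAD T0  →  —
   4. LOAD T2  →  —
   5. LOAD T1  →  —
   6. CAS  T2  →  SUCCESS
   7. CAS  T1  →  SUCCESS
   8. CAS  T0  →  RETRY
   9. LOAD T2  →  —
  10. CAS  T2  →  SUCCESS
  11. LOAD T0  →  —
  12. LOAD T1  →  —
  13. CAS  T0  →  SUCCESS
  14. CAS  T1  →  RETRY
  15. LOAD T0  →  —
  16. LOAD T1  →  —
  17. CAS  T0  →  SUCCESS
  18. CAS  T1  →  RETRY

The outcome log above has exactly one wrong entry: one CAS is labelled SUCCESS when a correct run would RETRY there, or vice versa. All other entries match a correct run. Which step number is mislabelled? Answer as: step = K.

step = 7

Correct run:
T1 LOAD — after: cnt=2, r=2 — load
T1 CAS — after: cnt=3, r=2 — ok
T0 LOAD — after: cnt=3, r=3 — load
T2 LOAD — after: cnt=3, r=3 — load
T1 LOAD — after: cnt=3, r=3 — load
T2 CAS — after: cnt=4, r=3 — ok
T1 CAS — after: cnt=4, r=3 — retry
T0 CAS — after: cnt=4, r=3 — retry
T2 LOAD — after: cnt=4, r=4 — load
T2 CAS — after: cnt=5, r=4 — ok
T0 LOAD — after: cnt=5, r=5 — load
T1 LOAD — after: cnt=5, r=5 — load
T0 CAS — after: cnt=6, r=5 — ok
T1 CAS — after: cnt=6, r=5 — retry
T0 LOAD — after: cnt=6, r=6 — load
T1 LOAD — after: cnt=6, r=6 — load
T0 CAS — after: cnt=7, r=6 — ok
T1 CAS — after: cnt=7, r=6 — retry
Log disagrees first at step 7.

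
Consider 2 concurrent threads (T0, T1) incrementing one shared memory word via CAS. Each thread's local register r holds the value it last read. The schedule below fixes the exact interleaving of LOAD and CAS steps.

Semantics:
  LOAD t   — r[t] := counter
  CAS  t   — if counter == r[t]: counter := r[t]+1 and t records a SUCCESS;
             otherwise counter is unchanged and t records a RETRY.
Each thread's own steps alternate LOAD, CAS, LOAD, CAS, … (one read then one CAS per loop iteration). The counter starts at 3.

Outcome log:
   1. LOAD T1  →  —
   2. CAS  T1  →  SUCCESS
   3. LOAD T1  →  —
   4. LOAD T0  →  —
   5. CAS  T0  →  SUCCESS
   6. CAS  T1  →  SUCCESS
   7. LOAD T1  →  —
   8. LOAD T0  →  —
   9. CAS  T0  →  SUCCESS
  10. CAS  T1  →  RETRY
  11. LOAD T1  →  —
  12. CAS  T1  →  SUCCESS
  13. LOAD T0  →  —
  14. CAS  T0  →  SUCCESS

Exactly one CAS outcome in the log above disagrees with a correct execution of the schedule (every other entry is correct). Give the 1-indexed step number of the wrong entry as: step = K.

step = 6

Re-executing:
T1 LOAD — after: cnt=3, r=3 — load
T1 CAS — after: cnt=4, r=3 — ok
T1 LOAD — after: cnt=4, r=4 — load
T0 LOAD — after: cnt=4, r=4 — load
T0 CAS — after: cnt=5, r=4 — ok
T1 CAS — after: cnt=5, r=4 — retry
T1 LOAD — after: cnt=5, r=5 — load
T0 LOAD — after: cnt=5, r=5 — load
T0 CAS — after: cnt=6, r=5 — ok
T1 CAS — after: cnt=6, r=5 — retry
T1 LOAD — after: cnt=6, r=6 — load
T1 CAS — after: cnt=7, r=6 — ok
T0 LOAD — after: cnt=7, r=7 — load
T0 CAS — after: cnt=8, r=7 — ok
Log disagrees first at step 6.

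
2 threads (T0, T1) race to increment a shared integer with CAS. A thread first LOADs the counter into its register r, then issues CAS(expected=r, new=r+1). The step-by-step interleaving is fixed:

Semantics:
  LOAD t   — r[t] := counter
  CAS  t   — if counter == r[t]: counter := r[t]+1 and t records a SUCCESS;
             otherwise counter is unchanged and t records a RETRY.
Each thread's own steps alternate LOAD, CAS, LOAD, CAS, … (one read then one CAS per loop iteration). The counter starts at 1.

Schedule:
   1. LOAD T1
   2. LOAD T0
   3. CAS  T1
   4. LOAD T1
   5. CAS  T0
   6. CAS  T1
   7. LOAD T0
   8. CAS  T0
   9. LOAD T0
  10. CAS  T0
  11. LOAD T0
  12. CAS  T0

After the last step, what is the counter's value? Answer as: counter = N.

counter = 6

1. LOAD T1 → mem=1 r[T1]=1 [LOAD]
2. LOAD T0 → mem=1 r[T0]=1 [LOAD]
3. CAS T1 → mem=2 r[T1]=1 [OK]
4. LOAD T1 → mem=2 r[T1]=2 [LOAD]
5. CAS T0 → mem=2 r[T0]=1 [RETRY]
6. CAS T1 → mem=3 r[T1]=2 [OK]
7. LOAD T0 → mem=3 r[T0]=3 [LOAD]
8. CAS T0 → mem=4 r[T0]=3 [OK]
9. LOAD T0 → mem=4 r[T0]=4 [LOAD]
10. CAS T0 → mem=5 r[T0]=4 [OK]
11. LOAD T0 → mem=5 r[T0]=5 [LOAD]
12. CAS T0 → mem=6 r[T0]=5 [OK]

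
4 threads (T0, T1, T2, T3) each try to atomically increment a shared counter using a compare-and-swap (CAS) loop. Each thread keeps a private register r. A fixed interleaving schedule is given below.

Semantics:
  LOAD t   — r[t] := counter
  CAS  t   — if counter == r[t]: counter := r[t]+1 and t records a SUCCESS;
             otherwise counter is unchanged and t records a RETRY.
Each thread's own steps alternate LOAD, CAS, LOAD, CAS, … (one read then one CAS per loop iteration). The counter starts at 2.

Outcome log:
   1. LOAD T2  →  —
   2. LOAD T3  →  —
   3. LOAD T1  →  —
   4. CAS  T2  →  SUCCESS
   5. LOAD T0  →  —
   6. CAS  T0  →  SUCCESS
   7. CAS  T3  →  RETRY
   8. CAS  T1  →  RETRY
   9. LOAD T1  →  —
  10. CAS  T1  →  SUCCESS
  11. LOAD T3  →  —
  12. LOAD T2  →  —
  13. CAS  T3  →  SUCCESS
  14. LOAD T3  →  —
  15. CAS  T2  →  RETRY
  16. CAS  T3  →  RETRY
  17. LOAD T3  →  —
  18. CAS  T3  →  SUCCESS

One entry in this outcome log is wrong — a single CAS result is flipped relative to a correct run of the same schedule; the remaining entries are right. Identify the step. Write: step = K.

Correct run:
step 1: T2 LOAD ⇒ load; ctr=2 reg=2
step 2: T3 LOAD ⇒ load; ctr=2 reg=2
step 3: T1 LOAD ⇒ load; ctr=2 reg=2
step 4: T2 CAS ⇒ ok; ctr=3 reg=2
step 5: T0 LOAD ⇒ load; ctr=3 reg=3
step 6: T0 CAS ⇒ ok; ctr=4 reg=3
step 7: T3 CAS ⇒ retry; ctr=4 reg=2
step 8: T1 CAS ⇒ retry; ctr=4 reg=2
step 9: T1 LOAD ⇒ load; ctr=4 reg=4
step 10: T1 CAS ⇒ ok; ctr=5 reg=4
step 11: T3 LOAD ⇒ load; ctr=5 reg=5
step 12: T2 LOAD ⇒ load; ctr=5 reg=5
step 13: T3 CAS ⇒ ok; ctr=6 reg=5
step 14: T3 LOAD ⇒ load; ctr=6 reg=6
step 15: T2 CAS ⇒ retry; ctr=6 reg=5
step 16: T3 CAS ⇒ ok; ctr=7 reg=6
step 17: T3 LOAD ⇒ load; ctr=7 reg=7
step 18: T3 CAS ⇒ ok; ctr=8 reg=7
Flip is step 16.

step = 16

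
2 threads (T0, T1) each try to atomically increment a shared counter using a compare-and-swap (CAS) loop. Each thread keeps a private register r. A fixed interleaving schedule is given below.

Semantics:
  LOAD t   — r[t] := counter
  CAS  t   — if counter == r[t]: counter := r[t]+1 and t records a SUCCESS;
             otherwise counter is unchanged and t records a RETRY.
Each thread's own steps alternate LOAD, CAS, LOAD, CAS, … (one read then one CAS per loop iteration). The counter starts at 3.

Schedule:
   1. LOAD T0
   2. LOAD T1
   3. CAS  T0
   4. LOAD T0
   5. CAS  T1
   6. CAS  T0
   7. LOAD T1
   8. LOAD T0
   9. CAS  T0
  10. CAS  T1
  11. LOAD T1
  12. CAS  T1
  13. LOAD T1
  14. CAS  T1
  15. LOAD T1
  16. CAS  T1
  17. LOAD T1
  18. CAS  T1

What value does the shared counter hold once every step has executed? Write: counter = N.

counter = 10

step 1: T0 LOAD ⇒ load; ctr=3 reg=3
step 2: T1 LOAD ⇒ load; ctr=3 reg=3
step 3: T0 CAS ⇒ ok; ctr=4 reg=3
step 4: T0 LOAD ⇒ load; ctr=4 reg=4
step 5: T1 CAS ⇒ retry; ctr=4 reg=3
step 6: T0 CAS ⇒ ok; ctr=5 reg=4
step 7: T1 LOAD ⇒ load; ctr=5 reg=5
step 8: T0 LOAD ⇒ load; ctr=5 reg=5
step 9: T0 CAS ⇒ ok; ctr=6 reg=5
step 10: T1 CAS ⇒ retry; ctr=6 reg=5
step 11: T1 LOAD ⇒ load; ctr=6 reg=6
step 12: T1 CAS ⇒ ok; ctr=7 reg=6
step 13: T1 LOAD ⇒ load; ctr=7 reg=7
step 14: T1 CAS ⇒ ok; ctr=8 reg=7
step 15: T1 LOAD ⇒ load; ctr=8 reg=8
step 16: T1 CAS ⇒ ok; ctr=9 reg=8
step 17: T1 LOAD ⇒ load; ctr=9 reg=9
step 18: T1 CAS ⇒ ok; ctr=10 reg=9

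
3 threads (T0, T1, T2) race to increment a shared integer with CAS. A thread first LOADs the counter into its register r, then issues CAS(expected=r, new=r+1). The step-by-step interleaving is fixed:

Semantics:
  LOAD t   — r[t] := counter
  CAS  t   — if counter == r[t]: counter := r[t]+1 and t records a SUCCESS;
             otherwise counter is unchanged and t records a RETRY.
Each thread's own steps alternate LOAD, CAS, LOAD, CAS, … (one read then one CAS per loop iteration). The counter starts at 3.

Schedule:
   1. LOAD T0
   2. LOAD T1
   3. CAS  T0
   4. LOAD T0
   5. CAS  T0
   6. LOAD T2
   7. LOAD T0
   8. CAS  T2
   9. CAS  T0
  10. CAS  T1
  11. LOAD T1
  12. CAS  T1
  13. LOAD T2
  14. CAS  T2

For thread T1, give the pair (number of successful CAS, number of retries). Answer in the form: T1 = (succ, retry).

1. LOAD T0 → mem=3 r[T0]=3 [LOAD]
2. LOAD T1 → mem=3 r[T1]=3 [LOAD]
3. CAS T0 → mem=4 r[T0]=3 [OK]
4. LOAD T0 → mem=4 r[T0]=4 [LOAD]
5. CAS T0 → mem=5 r[T0]=4 [OK]
6. LOAD T2 → mem=5 r[T2]=5 [LOAD]
7. LOAD T0 → mem=5 r[T0]=5 [LOAD]
8. CAS T2 → mem=6 r[T2]=5 [OK]
9. CAS T0 → mem=6 r[T0]=5 [RETRY]
10. CAS T1 → mem=6 r[T1]=3 [RETRY]
11. LOAD T1 → mem=6 r[T1]=6 [LOAD]
12. CAS T1 → mem=7 r[T1]=6 [OK]
13. LOAD T2 → mem=7 r[T2]=7 [LOAD]
14. CAS T2 → mem=8 r[T2]=7 [OK]

T1 = (1, 1)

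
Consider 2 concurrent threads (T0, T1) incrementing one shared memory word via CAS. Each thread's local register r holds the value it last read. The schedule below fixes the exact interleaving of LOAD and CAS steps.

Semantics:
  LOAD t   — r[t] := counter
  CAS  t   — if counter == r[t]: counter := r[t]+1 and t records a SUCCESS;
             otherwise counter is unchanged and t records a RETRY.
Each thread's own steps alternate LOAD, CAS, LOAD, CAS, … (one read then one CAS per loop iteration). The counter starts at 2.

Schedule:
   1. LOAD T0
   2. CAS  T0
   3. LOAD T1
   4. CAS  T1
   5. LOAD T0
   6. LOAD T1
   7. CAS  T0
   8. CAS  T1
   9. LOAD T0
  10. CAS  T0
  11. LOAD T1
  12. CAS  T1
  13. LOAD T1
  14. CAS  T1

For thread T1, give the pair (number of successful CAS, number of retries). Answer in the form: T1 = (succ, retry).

T1 = (3, 1)

T0 LOAD — after: cnt=2, r=2 — load
T0 CAS — after: cnt=3, r=2 — ok
T1 LOAD — after: cnt=3, r=3 — load
T1 CAS — after: cnt=4, r=3 — ok
T0 LOAD — after: cnt=4, r=4 — load
T1 LOAD — after: cnt=4, r=4 — load
T0 CAS — after: cnt=5, r=4 — ok
T1 CAS — after: cnt=5, r=4 — retry
T0 LOAD — after: cnt=5, r=5 — load
T0 CAS — after: cnt=6, r=5 — ok
T1 LOAD — after: cnt=6, r=6 — load
T1 CAS — after: cnt=7, r=6 — ok
T1 LOAD — after: cnt=7, r=7 — load
T1 CAS — after: cnt=8, r=7 — ok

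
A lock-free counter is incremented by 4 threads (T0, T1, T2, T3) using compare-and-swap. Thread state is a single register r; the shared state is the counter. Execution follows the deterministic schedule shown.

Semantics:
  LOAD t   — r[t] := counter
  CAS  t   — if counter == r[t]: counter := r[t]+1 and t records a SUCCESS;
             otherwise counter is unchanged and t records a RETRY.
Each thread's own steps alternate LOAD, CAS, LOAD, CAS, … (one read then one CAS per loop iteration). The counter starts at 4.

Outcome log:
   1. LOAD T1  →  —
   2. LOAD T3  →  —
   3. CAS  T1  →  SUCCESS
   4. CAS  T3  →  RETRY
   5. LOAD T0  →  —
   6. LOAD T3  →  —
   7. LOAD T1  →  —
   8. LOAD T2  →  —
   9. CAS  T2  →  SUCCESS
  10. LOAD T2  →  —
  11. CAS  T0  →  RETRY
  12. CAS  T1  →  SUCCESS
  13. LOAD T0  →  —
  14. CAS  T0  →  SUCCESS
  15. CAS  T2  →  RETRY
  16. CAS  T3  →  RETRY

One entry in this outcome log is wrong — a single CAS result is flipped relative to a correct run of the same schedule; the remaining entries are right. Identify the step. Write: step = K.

step = 12

Correct run:
1. LOAD T1 → mem=4 r[T1]=4 [LOAD]
2. LOAD T3 → mem=4 r[T3]=4 [LOAD]
3. CAS T1 → mem=5 r[T1]=4 [OK]
4. CAS T3 → mem=5 r[T3]=4 [RETRY]
5. LOAD T0 → mem=5 r[T0]=5 [LOAD]
6. LOAD T3 → mem=5 r[T3]=5 [LOAD]
7. LOAD T1 → mem=5 r[T1]=5 [LOAD]
8. LOAD T2 → mem=5 r[T2]=5 [LOAD]
9. CAS T2 → mem=6 r[T2]=5 [OK]
10. LOAD T2 → mem=6 r[T2]=6 [LOAD]
11. CAS T0 → mem=6 r[T0]=5 [RETRY]
12. CAS T1 → mem=6 r[T1]=5 [RETRY]
13. LOAD T0 → mem=6 r[T0]=6 [LOAD]
14. CAS T0 → mem=7 r[T0]=6 [OK]
15. CAS T2 → mem=7 r[T2]=6 [RETRY]
16. CAS T3 → mem=7 r[T3]=5 [RETRY]
Flip is step 12.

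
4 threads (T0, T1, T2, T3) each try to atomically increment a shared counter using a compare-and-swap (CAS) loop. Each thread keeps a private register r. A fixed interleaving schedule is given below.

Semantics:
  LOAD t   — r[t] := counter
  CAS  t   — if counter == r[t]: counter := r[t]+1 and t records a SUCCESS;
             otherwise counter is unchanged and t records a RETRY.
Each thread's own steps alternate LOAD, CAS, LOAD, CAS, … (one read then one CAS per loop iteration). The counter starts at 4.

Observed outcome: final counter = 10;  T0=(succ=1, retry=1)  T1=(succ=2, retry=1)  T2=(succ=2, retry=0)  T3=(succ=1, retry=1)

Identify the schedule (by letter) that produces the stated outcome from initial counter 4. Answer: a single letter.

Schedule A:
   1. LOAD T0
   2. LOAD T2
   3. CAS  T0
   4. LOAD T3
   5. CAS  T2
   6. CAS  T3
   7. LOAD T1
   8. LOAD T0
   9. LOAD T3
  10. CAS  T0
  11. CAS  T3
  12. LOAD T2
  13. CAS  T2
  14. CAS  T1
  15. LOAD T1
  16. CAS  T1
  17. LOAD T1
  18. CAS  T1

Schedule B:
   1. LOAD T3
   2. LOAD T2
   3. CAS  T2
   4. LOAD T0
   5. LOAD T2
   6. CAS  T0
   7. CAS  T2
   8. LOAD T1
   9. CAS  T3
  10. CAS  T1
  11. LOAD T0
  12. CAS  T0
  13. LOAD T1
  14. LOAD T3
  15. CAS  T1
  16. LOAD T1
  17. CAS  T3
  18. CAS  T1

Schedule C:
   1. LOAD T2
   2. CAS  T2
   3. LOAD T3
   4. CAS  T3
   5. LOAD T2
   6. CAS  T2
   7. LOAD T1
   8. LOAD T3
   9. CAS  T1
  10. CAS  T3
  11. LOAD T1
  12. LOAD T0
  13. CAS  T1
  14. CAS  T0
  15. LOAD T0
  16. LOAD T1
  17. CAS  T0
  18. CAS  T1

C

Tracing schedule C:
#1 T2 reads 4
#2 T2 CAS(4→5) writes; counter now 5
#3 T3 reads 5
#4 T3 CAS(5→6) writes; counter now 6
#5 T2 reads 6
#6 T2 CAS(6→7) writes; counter now 7
#7 T1 reads 7
#8 T3 reads 7
#9 T1 CAS(7→8) writes; counter now 8
#10 T3 CAS(7→8) fails; counter now 8
#11 T1 reads 8
#12 T0 reads 8
#13 T1 CAS(8→9) writes; counter now 9
#14 T0 CAS(8→9) fails; counter now 9
#15 T0 reads 9
#16 T1 reads 9
#17 T0 CAS(9→10) writes; counter now 10
#18 T1 CAS(9→10) fails; counter now 10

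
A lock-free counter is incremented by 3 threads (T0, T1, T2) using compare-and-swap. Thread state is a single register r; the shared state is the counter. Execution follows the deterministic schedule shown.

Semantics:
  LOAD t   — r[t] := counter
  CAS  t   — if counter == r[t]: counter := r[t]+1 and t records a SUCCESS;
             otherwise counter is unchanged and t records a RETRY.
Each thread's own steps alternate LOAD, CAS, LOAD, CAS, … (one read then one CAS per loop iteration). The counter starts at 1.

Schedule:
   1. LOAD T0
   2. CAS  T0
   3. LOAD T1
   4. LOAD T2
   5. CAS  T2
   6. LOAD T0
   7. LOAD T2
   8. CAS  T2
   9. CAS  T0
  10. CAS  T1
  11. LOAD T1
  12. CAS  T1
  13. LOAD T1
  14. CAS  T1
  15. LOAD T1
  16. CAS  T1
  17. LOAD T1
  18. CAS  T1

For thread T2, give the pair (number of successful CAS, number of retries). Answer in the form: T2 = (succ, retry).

1. LOAD T0 → mem=1 r[T0]=1 [LOAD]
2. CAS T0 → mem=2 r[T0]=1 [OK]
3. LOAD T1 → mem=2 r[T1]=2 [LOAD]
4. LOAD T2 → mem=2 r[T2]=2 [LOAD]
5. CAS T2 → mem=3 r[T2]=2 [OK]
6. LOAD T0 → mem=3 r[T0]=3 [LOAD]
7. LOAD T2 → mem=3 r[T2]=3 [LOAD]
8. CAS T2 → mem=4 r[T2]=3 [OK]
9. CAS T0 → mem=4 r[T0]=3 [RETRY]
10. CAS T1 → mem=4 r[T1]=2 [RETRY]
11. LOAD T1 → mem=4 r[T1]=4 [LOAD]
12. CAS T1 → mem=5 r[T1]=4 [OK]
13. LOAD T1 → mem=5 r[T1]=5 [LOAD]
14. CAS T1 → mem=6 r[T1]=5 [OK]
15. LOAD T1 → mem=6 r[T1]=6 [LOAD]
16. CAS T1 → mem=7 r[T1]=6 [OK]
17. LOAD T1 → mem=7 r[T1]=7 [LOAD]
18. CAS T1 → mem=8 r[T1]=7 [OK]

T2 = (2, 0)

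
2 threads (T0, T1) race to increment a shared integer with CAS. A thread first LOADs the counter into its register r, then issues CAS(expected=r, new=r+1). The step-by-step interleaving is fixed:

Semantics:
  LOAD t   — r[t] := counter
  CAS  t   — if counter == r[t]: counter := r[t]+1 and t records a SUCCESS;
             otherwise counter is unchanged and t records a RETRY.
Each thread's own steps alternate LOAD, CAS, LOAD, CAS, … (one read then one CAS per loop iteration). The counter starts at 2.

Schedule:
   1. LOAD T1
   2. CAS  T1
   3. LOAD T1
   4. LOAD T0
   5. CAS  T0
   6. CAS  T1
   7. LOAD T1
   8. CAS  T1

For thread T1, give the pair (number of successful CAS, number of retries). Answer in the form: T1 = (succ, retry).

#1 T1 reads 2
#2 T1 CAS(2→3) writes; counter now 3
#3 T1 reads 3
#4 T0 reads 3
#5 T0 CAS(3→4) writes; counter now 4
#6 T1 CAS(3→4) fails; counter now 4
#7 T1 reads 4
#8 T1 CAS(4→5) writes; counter now 5

T1 = (2, 1)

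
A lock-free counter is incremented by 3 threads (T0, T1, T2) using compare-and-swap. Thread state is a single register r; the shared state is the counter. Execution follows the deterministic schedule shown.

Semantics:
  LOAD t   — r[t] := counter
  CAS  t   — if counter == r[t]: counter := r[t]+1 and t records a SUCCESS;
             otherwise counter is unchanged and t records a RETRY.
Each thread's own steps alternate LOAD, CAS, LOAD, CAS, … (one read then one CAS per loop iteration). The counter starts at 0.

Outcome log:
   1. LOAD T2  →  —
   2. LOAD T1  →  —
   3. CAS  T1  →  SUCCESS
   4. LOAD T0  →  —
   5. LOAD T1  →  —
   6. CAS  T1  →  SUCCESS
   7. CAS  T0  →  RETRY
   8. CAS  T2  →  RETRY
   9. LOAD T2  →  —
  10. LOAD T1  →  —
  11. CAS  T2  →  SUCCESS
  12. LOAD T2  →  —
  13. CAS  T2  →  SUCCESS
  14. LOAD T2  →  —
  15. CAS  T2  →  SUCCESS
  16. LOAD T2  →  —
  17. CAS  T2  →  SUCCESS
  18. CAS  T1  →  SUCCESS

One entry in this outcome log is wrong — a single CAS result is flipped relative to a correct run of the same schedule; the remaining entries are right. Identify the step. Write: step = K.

Reference trace:
1. LOAD T2 → mem=0 r[T2]=0 [LOAD]
2. LOAD T1 → mem=0 r[T1]=0 [LOAD]
3. CAS T1 → mem=1 r[T1]=0 [OK]
4. LOAD T0 → mem=1 r[T0]=1 [LOAD]
5. LOAD T1 → mem=1 r[T1]=1 [LOAD]
6. CAS T1 → mem=2 r[T1]=1 [OK]
7. CAS T0 → mem=2 r[T0]=1 [RETRY]
8. CAS T2 → mem=2 r[T2]=0 [RETRY]
9. LOAD T2 → mem=2 r[T2]=2 [LOAD]
10. LOAD T1 → mem=2 r[T1]=2 [LOAD]
11. CAS T2 → mem=3 r[T2]=2 [OK]
12. LOAD T2 → mem=3 r[T2]=3 [LOAD]
13. CAS T2 → mem=4 r[T2]=3 [OK]
14. LOAD T2 → mem=4 r[T2]=4 [LOAD]
15. CAS T2 → mem=5 r[T2]=4 [OK]
16. LOAD T2 → mem=5 r[T2]=5 [LOAD]
17. CAS T2 → mem=6 r[T2]=5 [OK]
18. CAS T1 → mem=6 r[T1]=2 [RETRY]
Flip is step 18.

step = 18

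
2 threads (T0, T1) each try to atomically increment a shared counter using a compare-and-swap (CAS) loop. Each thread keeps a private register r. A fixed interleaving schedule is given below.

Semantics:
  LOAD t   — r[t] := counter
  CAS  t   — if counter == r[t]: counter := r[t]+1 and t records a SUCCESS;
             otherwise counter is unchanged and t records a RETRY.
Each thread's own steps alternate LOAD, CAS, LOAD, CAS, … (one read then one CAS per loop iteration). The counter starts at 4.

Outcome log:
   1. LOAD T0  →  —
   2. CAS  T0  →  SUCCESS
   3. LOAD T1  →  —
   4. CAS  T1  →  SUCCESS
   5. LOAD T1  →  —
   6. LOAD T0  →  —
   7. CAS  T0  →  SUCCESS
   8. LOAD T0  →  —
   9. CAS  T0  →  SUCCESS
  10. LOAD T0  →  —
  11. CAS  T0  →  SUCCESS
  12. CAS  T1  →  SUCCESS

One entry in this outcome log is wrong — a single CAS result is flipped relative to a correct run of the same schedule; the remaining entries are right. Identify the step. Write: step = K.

Reference trace:
#1 T0 reads 4
#2 T0 CAS(4→5) writes; counter now 5
#3 T1 reads 5
#4 T1 CAS(5→6) writes; counter now 6
#5 T1 reads 6
#6 T0 reads 6
#7 T0 CAS(6→7) writes; counter now 7
#8 T0 reads 7
#9 T0 CAS(7→8) writes; counter now 8
#10 T0 reads 8
#11 T0 CAS(8→9) writes; counter now 9
#12 T1 CAS(6→7) fails; counter now 9
Log disagrees first at step 12.

step = 12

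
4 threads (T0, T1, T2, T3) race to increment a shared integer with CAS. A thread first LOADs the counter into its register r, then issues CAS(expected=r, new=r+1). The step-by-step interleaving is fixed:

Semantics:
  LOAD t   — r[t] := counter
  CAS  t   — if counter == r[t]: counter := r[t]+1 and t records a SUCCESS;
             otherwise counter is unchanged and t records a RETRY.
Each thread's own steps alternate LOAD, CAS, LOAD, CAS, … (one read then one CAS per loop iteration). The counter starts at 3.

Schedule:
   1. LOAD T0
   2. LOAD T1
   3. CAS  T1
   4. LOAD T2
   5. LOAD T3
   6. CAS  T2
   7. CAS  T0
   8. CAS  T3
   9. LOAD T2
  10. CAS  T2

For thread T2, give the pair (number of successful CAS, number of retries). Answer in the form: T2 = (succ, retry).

T2 = (2, 0)

   1) LOAD T0:  M=3  r_T0=3
   2) LOAD T1:  M=3  r_T1=3
   3) CAS  T1:  M=4  r_T1=3 ✓
   4) LOAD T2:  M=4  r_T2=4
   5) LOAD T3:  M=4  r_T3=4
   6) CAS  T2:  M=5  r_T2=4 ✓
   7) CAS  T0:  M=5  r_T0=3 ✗
   8) CAS  T3:  M=5  r_T3=4 ✗
   9) LOAD T2:  M=5  r_T2=5
  10) CAS  T2:  M=6  r_T2=5 ✓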